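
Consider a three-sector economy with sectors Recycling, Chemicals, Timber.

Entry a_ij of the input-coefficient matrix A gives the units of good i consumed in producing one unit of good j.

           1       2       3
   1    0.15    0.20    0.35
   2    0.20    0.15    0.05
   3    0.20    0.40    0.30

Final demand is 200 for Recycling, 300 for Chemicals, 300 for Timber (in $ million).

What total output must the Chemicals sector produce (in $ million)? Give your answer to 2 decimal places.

I − A =
  [   0.85    -0.20    -0.35]
  [  -0.20     0.85    -0.05]
  [  -0.20    -0.40     0.70]
Cofactors of I−A, C_ij = (−1)^(i+j)·(minor ij) (rows/columns in the sector order above):
  C_11 = (0.85)(0.70) − (-0.05)(-0.40) = 0.5750
  C_12 = −[(-0.20)(0.70) − (-0.05)(-0.20)] = 0.1500
  C_13 = (-0.20)(-0.40) − (0.85)(-0.20) = 0.2500
  C_21 = −[(-0.20)(0.70) − (-0.35)(-0.40)] = 0.2800
  C_22 = (0.85)(0.70) − (-0.35)(-0.20) = 0.5250
  C_23 = −[(0.85)(-0.40) − (-0.20)(-0.20)] = 0.3800
  C_31 = (-0.20)(-0.05) − (-0.35)(0.85) = 0.3075
  C_32 = −[(0.85)(-0.05) − (-0.35)(-0.20)] = 0.1125
  C_33 = (0.85)(0.85) − (-0.20)(-0.20) = 0.6825
det(I−A) = Σ_j (I−A)_1j·C_1j = (0.85)(0.5750) + (-0.20)(0.1500) + (-0.35)(0.2500) = 0.37125
adj(I−A) = Cᵀ =
  [ 0.5750   0.2800   0.3075]
  [ 0.1500   0.5250   0.1125]
  [ 0.2500   0.3800   0.6825]
(I − A)⁻¹ = adj(I−A) / det(I−A) ≈
  [   1.5488     0.7542     0.8283]
  [   0.4040     1.4141     0.3030]
  [   0.6734     1.0236     1.8384]
x = (I − A)⁻¹ d = adj(I−A)·d / det(I−A), with det(I−A) = 0.37125:
  x_1 = (0.5750·200 + 0.2800·300 + 0.3075·300) / 0.37125 = 291.25 / 0.37125 ≈ 784.51
  x_2 = (0.1500·200 + 0.5250·300 + 0.1125·300) / 0.37125 = 221.25 / 0.37125 ≈ 595.96
  x_3 = (0.2500·200 + 0.3800·300 + 0.6825·300) / 0.37125 = 368.75 / 0.37125 ≈ 993.27

x_2 = 595.96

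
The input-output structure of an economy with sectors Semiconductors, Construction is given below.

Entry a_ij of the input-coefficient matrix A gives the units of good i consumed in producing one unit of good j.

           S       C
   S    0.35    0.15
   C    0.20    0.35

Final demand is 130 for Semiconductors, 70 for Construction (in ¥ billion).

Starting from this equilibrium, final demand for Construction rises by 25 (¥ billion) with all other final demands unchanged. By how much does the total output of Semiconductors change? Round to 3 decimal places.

I − A =
  [   0.65    -0.15]
  [  -0.20     0.65]
det(I−A) = (0.65)(0.65) − (-0.15)(-0.20) = 0.3925
adj(I−A) = [[0.65, 0.15], [0.20, 0.65]]
(I − A)⁻¹ = adj(I−A) / det(I−A) ≈
  [   1.6561     0.3822]
  [   0.5096     1.6561]
Δx = (I − A)⁻¹ Δd with Δd having +25 in the Construction component and 0 elsewhere.
So Δx_S = L_SC · (+25), where L_SC = adj(I−A)_SC / det(I−A) = 0.15 / 0.3925.
Δx_S = 0.15 × (+25) / 0.3925 = 3.75 / 0.3925 ≈ 9.554.

Δx_S = 9.554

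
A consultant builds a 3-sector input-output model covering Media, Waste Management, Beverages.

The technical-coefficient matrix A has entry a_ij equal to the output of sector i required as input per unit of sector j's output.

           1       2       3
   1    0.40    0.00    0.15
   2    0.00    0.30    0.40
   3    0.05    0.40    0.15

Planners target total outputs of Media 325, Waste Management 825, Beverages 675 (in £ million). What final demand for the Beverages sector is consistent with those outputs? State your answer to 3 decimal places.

d_3 = 227.500

I − A =
  [   0.60     0.00    -0.15]
  [   0.00     0.70    -0.40]
  [  -0.05    -0.40     0.85]
d = (I − A) x:
  d_1 = (+0.60)·325 + (+0.00)·825 + (-0.15)·675 = 93.750
  d_2 = (+0.00)·325 + (+0.70)·825 + (-0.40)·675 = 307.500
  d_3 = (-0.05)·325 + (-0.40)·825 + (+0.85)·675 = 227.500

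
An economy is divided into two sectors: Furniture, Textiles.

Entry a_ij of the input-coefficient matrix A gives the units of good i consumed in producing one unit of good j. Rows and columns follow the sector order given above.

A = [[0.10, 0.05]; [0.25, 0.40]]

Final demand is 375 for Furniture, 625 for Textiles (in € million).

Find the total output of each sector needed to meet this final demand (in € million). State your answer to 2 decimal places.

x_1 = 485.78, x_2 = 1244.08

I − A =
  [   0.90    -0.05]
  [  -0.25     0.60]
det(I−A) = (0.90)(0.60) − (-0.05)(-0.25) = 0.5275
adj(I−A) = [[0.60, 0.05], [0.25, 0.90]]
(I − A)⁻¹ = adj(I−A) / det(I−A) ≈
  [   1.1374     0.0948]
  [   0.4739     1.7062]
x = (I − A)⁻¹ d = adj(I−A)·d / det(I−A), with det(I−A) = 0.5275:
  x_1 = (0.60·375 + 0.05·625) / 0.5275 = 256.25 / 0.5275 ≈ 485.78
  x_2 = (0.25·375 + 0.90·625) / 0.5275 = 656.25 / 0.5275 ≈ 1244.08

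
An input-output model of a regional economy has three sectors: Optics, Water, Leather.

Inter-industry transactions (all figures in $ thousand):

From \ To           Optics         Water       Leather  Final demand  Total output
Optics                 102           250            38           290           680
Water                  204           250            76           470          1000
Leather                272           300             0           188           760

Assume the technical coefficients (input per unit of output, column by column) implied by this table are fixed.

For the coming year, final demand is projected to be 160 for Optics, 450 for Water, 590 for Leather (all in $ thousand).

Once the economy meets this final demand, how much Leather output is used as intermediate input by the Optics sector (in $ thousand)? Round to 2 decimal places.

z_LO = 213.85

Technical coefficients a_ij = z_ij / X_j:
  a_OO = 102/680 = 0.15, a_WO = 204/680 = 0.30, a_LO = 272/680 = 0.40
  a_OW = 250/1000 = 0.25, a_WW = 250/1000 = 0.25, a_LW = 300/1000 = 0.30
  a_OL = 38/760 = 0.05, a_WL = 76/760 = 0.10, a_LL = 0/760 = 0.00
I − A =
  [   0.85    -0.25    -0.05]
  [  -0.30     0.75    -0.10]
  [  -0.40    -0.30     1.00]
Cofactors of I−A, C_ij = (−1)^(i+j)·(minor ij) (rows/columns in the sector order above):
  C_11 = (0.75)(1.00) − (-0.10)(-0.30) = 0.7200
  C_12 = −[(-0.30)(1.00) − (-0.10)(-0.40)] = 0.3400
  C_13 = (-0.30)(-0.30) − (0.75)(-0.40) = 0.3900
  C_21 = −[(-0.25)(1.00) − (-0.05)(-0.30)] = 0.2650
  C_22 = (0.85)(1.00) − (-0.05)(-0.40) = 0.8300
  C_23 = −[(0.85)(-0.30) − (-0.25)(-0.40)] = 0.3550
  C_31 = (-0.25)(-0.10) − (-0.05)(0.75) = 0.0625
  C_32 = −[(0.85)(-0.10) − (-0.05)(-0.30)] = 0.1000
  C_33 = (0.85)(0.75) − (-0.25)(-0.30) = 0.5625
det(I−A) = Σ_j (I−A)_1j·C_1j = (0.85)(0.7200) + (-0.25)(0.3400) + (-0.05)(0.3900) = 0.5075
adj(I−A) = Cᵀ =
  [ 0.7200   0.2650   0.0625]
  [ 0.3400   0.8300   0.1000]
  [ 0.3900   0.3550   0.5625]
(I − A)⁻¹ = adj(I−A) / det(I−A) ≈
  [   1.4187     0.5222     0.1232]
  [   0.6700     1.6355     0.1970]
  [   0.7685     0.6995     1.1084]
First solve x = (I − A)⁻¹ d = adj(I−A)·d / det(I−A); in particular x_O = (0.7200·160 + 0.2650·450 + 0.0625·590) / 0.5075 = 271.325 / 0.5075 ≈ 534.6305.
Intermediate flow from L to O: z_LO = a_LO · x_O = 0.40 × 271.325 / 0.5075 = 108.53 / 0.5075 ≈ 213.85.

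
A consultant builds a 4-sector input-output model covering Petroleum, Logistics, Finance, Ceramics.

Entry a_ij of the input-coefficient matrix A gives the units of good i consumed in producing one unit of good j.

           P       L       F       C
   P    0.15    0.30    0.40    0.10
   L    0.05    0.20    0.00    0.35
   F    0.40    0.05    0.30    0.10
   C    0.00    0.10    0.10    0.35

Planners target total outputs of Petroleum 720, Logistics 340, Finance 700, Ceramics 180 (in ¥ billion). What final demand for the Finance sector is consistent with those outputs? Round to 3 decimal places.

I − A =
  [   0.85    -0.30    -0.40    -0.10]
  [  -0.05     0.80     0.00    -0.35]
  [  -0.40    -0.05     0.70    -0.10]
  [   0.00    -0.10    -0.10     0.65]
d = (I − A) x:
  d_P = (+0.85)·720 + (-0.30)·340 + (-0.40)·700 + (-0.10)·180 = 212.000
  d_L = (-0.05)·720 + (+0.80)·340 + (+0.00)·700 + (-0.35)·180 = 173.000
  d_F = (-0.40)·720 + (-0.05)·340 + (+0.70)·700 + (-0.10)·180 = 167.000
  d_C = (+0.00)·720 + (-0.10)·340 + (-0.10)·700 + (+0.65)·180 = 13.000

d_F = 167.000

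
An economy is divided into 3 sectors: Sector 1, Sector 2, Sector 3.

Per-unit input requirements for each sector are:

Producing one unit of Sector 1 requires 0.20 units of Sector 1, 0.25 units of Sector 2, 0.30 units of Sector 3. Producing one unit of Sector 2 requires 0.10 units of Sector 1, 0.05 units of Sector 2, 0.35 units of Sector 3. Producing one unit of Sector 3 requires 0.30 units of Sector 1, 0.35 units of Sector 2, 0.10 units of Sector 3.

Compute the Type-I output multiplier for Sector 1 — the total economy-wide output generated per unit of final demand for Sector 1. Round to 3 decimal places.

m_1 = 3.252

I − A =
  [   0.80    -0.10    -0.30]
  [  -0.25     0.95    -0.35]
  [  -0.30    -0.35     0.90]
Cofactors of I−A, C_ij = (−1)^(i+j)·(minor ij) (rows/columns in the sector order above):
  C_11 = (0.95)(0.90) − (-0.35)(-0.35) = 0.7325
  C_12 = −[(-0.25)(0.90) − (-0.35)(-0.30)] = 0.3300
  C_13 = (-0.25)(-0.35) − (0.95)(-0.30) = 0.3725
  C_21 = −[(-0.10)(0.90) − (-0.30)(-0.35)] = 0.1950
  C_22 = (0.80)(0.90) − (-0.30)(-0.30) = 0.6300
  C_23 = −[(0.80)(-0.35) − (-0.10)(-0.30)] = 0.3100
  C_31 = (-0.10)(-0.35) − (-0.30)(0.95) = 0.3200
  C_32 = −[(0.80)(-0.35) − (-0.30)(-0.25)] = 0.3550
  C_33 = (0.80)(0.95) − (-0.10)(-0.25) = 0.7350
det(I−A) = Σ_j (I−A)_1j·C_1j = (0.80)(0.7325) + (-0.10)(0.3300) + (-0.30)(0.3725) = 0.44125
adj(I−A) = Cᵀ =
  [ 0.7325   0.1950   0.3200]
  [ 0.3300   0.6300   0.3550]
  [ 0.3725   0.3100   0.7350]
(I − A)⁻¹ = adj(I−A) / det(I−A) ≈
  [   1.6601     0.4419     0.7252]
  [   0.7479     1.4278     0.8045]
  [   0.8442     0.7025     1.6657]
The output multiplier for sector j is the column-j sum of the Leontief inverse (I − A)⁻¹ = adj(I−A) / det(I−A).
Column 1 of adj(I−A): (0.7325, 0.3300, 0.3725); det(I−A) = 0.44125.
m_1 = (0.7325 + 0.3300 + 0.3725) / 0.44125 = 1.435 / 0.44125 ≈ 3.252.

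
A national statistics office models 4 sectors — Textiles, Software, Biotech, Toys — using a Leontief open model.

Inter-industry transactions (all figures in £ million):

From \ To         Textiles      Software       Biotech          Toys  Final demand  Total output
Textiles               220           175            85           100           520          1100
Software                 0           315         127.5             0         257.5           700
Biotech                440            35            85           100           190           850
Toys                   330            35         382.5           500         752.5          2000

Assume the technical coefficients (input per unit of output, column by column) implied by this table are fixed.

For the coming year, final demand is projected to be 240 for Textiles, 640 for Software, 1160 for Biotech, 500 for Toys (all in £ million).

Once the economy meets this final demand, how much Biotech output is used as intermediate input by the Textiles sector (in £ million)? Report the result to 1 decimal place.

z_31 = 504.4

Technical coefficients a_ij = z_ij / X_j:
  a_11 = 220/1100 = 0.20, a_21 = 0/1100 = 0.00, a_31 = 440/1100 = 0.40, a_41 = 330/1100 = 0.30
  a_12 = 175/700 = 0.25, a_22 = 315/700 = 0.45, a_32 = 35/700 = 0.05, a_42 = 35/700 = 0.05
  a_13 = 85/850 = 0.10, a_23 = 127.5/850 = 0.15, a_33 = 85/850 = 0.10, a_43 = 382.5/850 = 0.45
  a_14 = 100/2000 = 0.05, a_24 = 0/2000 = 0.00, a_34 = 100/2000 = 0.05, a_44 = 500/2000 = 0.25
I − A =
  [   0.80    -0.25    -0.10    -0.05]
  [   0.00     0.55    -0.15     0.00]
  [  -0.40    -0.05     0.90    -0.05]
  [  -0.30    -0.05    -0.45     0.75]
Compute the cofactors C_ij = (−1)^(i+j)·(3×3 minor ij) of I−A; the adjugate is their transpose:
adj(I−A) = Cᵀ =
  [ 0.352875   0.170500   0.082125   0.029000]
  [ 0.047250   0.468000   0.087750   0.009000]
  [ 0.173250   0.111000   0.321750   0.033000]
  [ 0.248250   0.166000   0.231750   0.353000]
det(I−A) = Σ_j (I−A)_1j·C_1j = (0.80)(0.352875) + (-0.25)(0.047250) + (-0.10)(0.173250) + (-0.05)(0.248250) = 0.24075
(I − A)⁻¹ = adj(I−A) / det(I−A) ≈
  [   1.4657     0.7082     0.3411     0.1205]
  [   0.1963     1.9439     0.3645     0.0374]
  [   0.7196     0.4611     1.3364     0.1371]
  [   1.0312     0.6895     0.9626     1.4663]
First solve x = (I − A)⁻¹ d = adj(I−A)·d / det(I−A); in particular x_1 = (0.352875·240 + 0.170500·640 + 0.082125·1160 + 0.029000·500) / 0.24075 = 303.575 / 0.24075 ≈ 1260.955.
Intermediate flow from 3 to 1: z_31 = a_31 · x_1 = 0.40 × 303.575 / 0.24075 = 121.43 / 0.24075 ≈ 504.4.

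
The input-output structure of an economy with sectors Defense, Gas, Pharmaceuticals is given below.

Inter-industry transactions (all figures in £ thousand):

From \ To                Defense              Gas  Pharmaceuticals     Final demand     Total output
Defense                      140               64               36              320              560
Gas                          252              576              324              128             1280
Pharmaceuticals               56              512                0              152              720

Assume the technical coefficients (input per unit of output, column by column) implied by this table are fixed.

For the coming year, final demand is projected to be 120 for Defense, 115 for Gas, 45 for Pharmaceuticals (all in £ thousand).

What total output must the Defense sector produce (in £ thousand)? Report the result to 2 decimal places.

Technical coefficients a_ij = z_ij / X_j:
  a_DD = 140/560 = 0.25, a_GD = 252/560 = 0.45, a_PD = 56/560 = 0.10
  a_DG = 64/1280 = 0.05, a_GG = 576/1280 = 0.45, a_PG = 512/1280 = 0.40
  a_DP = 36/720 = 0.05, a_GP = 324/720 = 0.45, a_PP = 0/720 = 0.00
I − A =
  [   0.75    -0.05    -0.05]
  [  -0.45     0.55    -0.45]
  [  -0.10    -0.40     1.00]
Cofactors of I−A, C_ij = (−1)^(i+j)·(minor ij) (rows/columns in the sector order above):
  C_11 = (0.55)(1.00) − (-0.45)(-0.40) = 0.3700
  C_12 = −[(-0.45)(1.00) − (-0.45)(-0.10)] = 0.4950
  C_13 = (-0.45)(-0.40) − (0.55)(-0.10) = 0.2350
  C_21 = −[(-0.05)(1.00) − (-0.05)(-0.40)] = 0.0700
  C_22 = (0.75)(1.00) − (-0.05)(-0.10) = 0.7450
  C_23 = −[(0.75)(-0.40) − (-0.05)(-0.10)] = 0.3050
  C_31 = (-0.05)(-0.45) − (-0.05)(0.55) = 0.0500
  C_32 = −[(0.75)(-0.45) − (-0.05)(-0.45)] = 0.3600
  C_33 = (0.75)(0.55) − (-0.05)(-0.45) = 0.3900
det(I−A) = Σ_j (I−A)_1j·C_1j = (0.75)(0.3700) + (-0.05)(0.4950) + (-0.05)(0.2350) = 0.2410
adj(I−A) = Cᵀ =
  [ 0.3700   0.0700   0.0500]
  [ 0.4950   0.7450   0.3600]
  [ 0.2350   0.3050   0.3900]
(I − A)⁻¹ = adj(I−A) / det(I−A) ≈
  [   1.5353     0.2905     0.2075]
  [   2.0539     3.0913     1.4938]
  [   0.9751     1.2656     1.6183]
x = (I − A)⁻¹ d = adj(I−A)·d / det(I−A), with det(I−A) = 0.2410:
  x_D = (0.3700·120 + 0.0700·115 + 0.0500·45) / 0.2410 = 54.70 / 0.2410 ≈ 226.97
  x_G = (0.4950·120 + 0.7450·115 + 0.3600·45) / 0.2410 = 161.275 / 0.2410 ≈ 669.19
  x_P = (0.2350·120 + 0.3050·115 + 0.3900·45) / 0.2410 = 80.825 / 0.2410 ≈ 335.37

x_D = 226.97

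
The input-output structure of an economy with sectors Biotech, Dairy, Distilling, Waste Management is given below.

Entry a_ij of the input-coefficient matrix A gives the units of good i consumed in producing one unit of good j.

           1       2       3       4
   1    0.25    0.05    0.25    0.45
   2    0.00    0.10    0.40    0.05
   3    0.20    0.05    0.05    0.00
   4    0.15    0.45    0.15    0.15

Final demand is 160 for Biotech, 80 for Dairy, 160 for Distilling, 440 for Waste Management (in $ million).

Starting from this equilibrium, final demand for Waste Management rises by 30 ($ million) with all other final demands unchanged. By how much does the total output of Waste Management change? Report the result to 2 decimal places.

I − A =
  [   0.75    -0.05    -0.25    -0.45]
  [   0.00     0.90    -0.40    -0.05]
  [  -0.20    -0.05     0.95     0.00]
  [  -0.15    -0.45    -0.15     0.85]
Compute the cofactors C_ij = (−1)^(i+j)·(3×3 minor ij) of I−A; the adjugate is their transpose:
adj(I−A) = Cᵀ =
  [ 0.688000   0.246750   0.344750   0.378750]
  [ 0.076625   0.485500   0.235500   0.069125]
  [ 0.148875   0.077500   0.495750   0.083375]
  [ 0.188250   0.314250   0.273000   0.577250]
det(I−A) = Σ_j (I−A)_1j·C_1j = (0.75)(0.688000) + (-0.05)(0.076625) + (-0.25)(0.148875) + (-0.45)(0.188250) = 0.3902375
(I − A)⁻¹ = adj(I−A) / det(I−A) ≈
  [   1.7630     0.6323     0.8834     0.9706]
  [   0.1964     1.2441     0.6035     0.1771]
  [   0.3815     0.1986     1.2704     0.2137]
  [   0.4824     0.8053     0.6996     1.4792]
Δx = (I − A)⁻¹ Δd with Δd having +30 in the Waste Management component and 0 elsewhere.
So Δx_4 = L_44 · (+30), where L_44 = adj(I−A)_44 / det(I−A) = 0.577250 / 0.3902375.
Δx_4 = 0.577250 × (+30) / 0.3902375 = 17.3175 / 0.3902375 ≈ 44.38.

Δx_4 = 44.38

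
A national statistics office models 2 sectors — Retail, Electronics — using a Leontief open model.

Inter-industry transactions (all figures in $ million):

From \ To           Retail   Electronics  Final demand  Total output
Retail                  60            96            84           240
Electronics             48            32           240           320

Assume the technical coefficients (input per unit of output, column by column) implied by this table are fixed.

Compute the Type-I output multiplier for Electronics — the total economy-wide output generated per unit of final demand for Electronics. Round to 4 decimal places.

Technical coefficients a_ij = z_ij / X_j:
  a_RR = 60/240 = 0.25, a_ER = 48/240 = 0.20
  a_RE = 96/320 = 0.30, a_EE = 32/320 = 0.10
I − A =
  [   0.75    -0.30]
  [  -0.20     0.90]
det(I−A) = (0.75)(0.90) − (-0.30)(-0.20) = 0.6150
adj(I−A) = [[0.90, 0.30], [0.20, 0.75]]
(I − A)⁻¹ = adj(I−A) / det(I−A) ≈
  [   1.46341     0.48780]
  [   0.32520     1.21951]
The output multiplier for sector j is the column-j sum of the Leontief inverse (I − A)⁻¹ = adj(I−A) / det(I−A).
Column E of adj(I−A): (0.30, 0.75); det(I−A) = 0.6150.
m_E = (0.30 + 0.75) / 0.6150 = 1.05 / 0.6150 ≈ 1.7073.

m_E = 1.7073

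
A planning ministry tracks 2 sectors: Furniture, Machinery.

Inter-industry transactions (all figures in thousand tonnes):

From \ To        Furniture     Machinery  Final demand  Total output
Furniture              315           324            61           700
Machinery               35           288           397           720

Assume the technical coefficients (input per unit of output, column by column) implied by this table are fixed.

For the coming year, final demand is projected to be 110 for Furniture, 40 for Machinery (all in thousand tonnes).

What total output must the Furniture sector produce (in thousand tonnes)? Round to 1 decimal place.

x_F = 273.2

Technical coefficients a_ij = z_ij / X_j:
  a_FF = 315/700 = 0.45, a_MF = 35/700 = 0.05
  a_FM = 324/720 = 0.45, a_MM = 288/720 = 0.40
I − A =
  [   0.55    -0.45]
  [  -0.05     0.60]
det(I−A) = (0.55)(0.60) − (-0.45)(-0.05) = 0.3075
adj(I−A) = [[0.60, 0.45], [0.05, 0.55]]
(I − A)⁻¹ = adj(I−A) / det(I−A) ≈
  [   1.9512     1.4634]
  [   0.1626     1.7886]
x = (I − A)⁻¹ d = adj(I−A)·d / det(I−A), with det(I−A) = 0.3075:
  x_F = (0.60·110 + 0.45·40) / 0.3075 = 84.00 / 0.3075 ≈ 273.2
  x_M = (0.05·110 + 0.55·40) / 0.3075 = 27.50 / 0.3075 ≈ 89.4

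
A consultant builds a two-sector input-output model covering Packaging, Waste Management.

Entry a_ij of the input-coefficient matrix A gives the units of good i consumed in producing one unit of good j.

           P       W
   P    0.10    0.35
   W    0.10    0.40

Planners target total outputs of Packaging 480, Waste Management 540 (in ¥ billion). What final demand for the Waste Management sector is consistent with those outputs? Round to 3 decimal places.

d_W = 276.000

I − A =
  [   0.90    -0.35]
  [  -0.10     0.60]
d = (I − A) x:
  d_P = (+0.90)·480 + (-0.35)·540 = 243.000
  d_W = (-0.10)·480 + (+0.60)·540 = 276.000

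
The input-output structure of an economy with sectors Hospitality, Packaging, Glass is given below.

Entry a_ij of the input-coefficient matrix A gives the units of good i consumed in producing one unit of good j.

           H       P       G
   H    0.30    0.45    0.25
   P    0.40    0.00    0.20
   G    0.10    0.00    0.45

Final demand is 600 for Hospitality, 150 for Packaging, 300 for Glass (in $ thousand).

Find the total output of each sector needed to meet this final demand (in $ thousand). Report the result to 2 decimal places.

I − A =
  [   0.70    -0.45    -0.25]
  [  -0.40     1.00    -0.20]
  [  -0.10     0.00     0.55]
Cofactors of I−A, C_ij = (−1)^(i+j)·(minor ij) (rows/columns in the sector order above):
  C_11 = (1.00)(0.55) − (-0.20)(0.00) = 0.5500
  C_12 = −[(-0.40)(0.55) − (-0.20)(-0.10)] = 0.2400
  C_13 = (-0.40)(0.00) − (1.00)(-0.10) = 0.1000
  C_21 = −[(-0.45)(0.55) − (-0.25)(0.00)] = 0.2475
  C_22 = (0.70)(0.55) − (-0.25)(-0.10) = 0.3600
  C_23 = −[(0.70)(0.00) − (-0.45)(-0.10)] = 0.0450
  C_31 = (-0.45)(-0.20) − (-0.25)(1.00) = 0.3400
  C_32 = −[(0.70)(-0.20) − (-0.25)(-0.40)] = 0.2400
  C_33 = (0.70)(1.00) − (-0.45)(-0.40) = 0.5200
det(I−A) = Σ_j (I−A)_1j·C_1j = (0.70)(0.5500) + (-0.45)(0.2400) + (-0.25)(0.1000) = 0.2520
adj(I−A) = Cᵀ =
  [ 0.5500   0.2475   0.3400]
  [ 0.2400   0.3600   0.2400]
  [ 0.1000   0.0450   0.5200]
(I − A)⁻¹ = adj(I−A) / det(I−A) ≈
  [   2.1825     0.9821     1.3492]
  [   0.9524     1.4286     0.9524]
  [   0.3968     0.1786     2.0635]
x = (I − A)⁻¹ d = adj(I−A)·d / det(I−A), with det(I−A) = 0.2520:
  x_H = (0.5500·600 + 0.2475·150 + 0.3400·300) / 0.2520 = 469.125 / 0.2520 ≈ 1861.61
  x_P = (0.2400·600 + 0.3600·150 + 0.2400·300) / 0.2520 = 270.00 / 0.2520 ≈ 1071.43
  x_G = (0.1000·600 + 0.0450·150 + 0.5200·300) / 0.2520 = 222.75 / 0.2520 ≈ 883.93

x_H = 1861.61, x_P = 1071.43, x_G = 883.93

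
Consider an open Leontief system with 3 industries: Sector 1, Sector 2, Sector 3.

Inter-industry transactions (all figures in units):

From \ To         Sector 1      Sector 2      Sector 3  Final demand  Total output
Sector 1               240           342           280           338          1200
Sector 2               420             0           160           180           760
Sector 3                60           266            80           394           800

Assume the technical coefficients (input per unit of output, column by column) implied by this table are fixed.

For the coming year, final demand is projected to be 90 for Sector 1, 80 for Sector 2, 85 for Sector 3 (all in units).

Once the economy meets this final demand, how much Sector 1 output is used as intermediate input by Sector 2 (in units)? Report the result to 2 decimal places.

Technical coefficients a_ij = z_ij / X_j:
  a_11 = 240/1200 = 0.20, a_21 = 420/1200 = 0.35, a_31 = 60/1200 = 0.05
  a_12 = 342/760 = 0.45, a_22 = 0/760 = 0.00, a_32 = 266/760 = 0.35
  a_13 = 280/800 = 0.35, a_23 = 160/800 = 0.20, a_33 = 80/800 = 0.10
I − A =
  [   0.80    -0.45    -0.35]
  [  -0.35     1.00    -0.20]
  [  -0.05    -0.35     0.90]
Cofactors of I−A, C_ij = (−1)^(i+j)·(minor ij) (rows/columns in the sector order above):
  C_11 = (1.00)(0.90) − (-0.20)(-0.35) = 0.8300
  C_12 = −[(-0.35)(0.90) − (-0.20)(-0.05)] = 0.3250
  C_13 = (-0.35)(-0.35) − (1.00)(-0.05) = 0.1725
  C_21 = −[(-0.45)(0.90) − (-0.35)(-0.35)] = 0.5275
  C_22 = (0.80)(0.90) − (-0.35)(-0.05) = 0.7025
  C_23 = −[(0.80)(-0.35) − (-0.45)(-0.05)] = 0.3025
  C_31 = (-0.45)(-0.20) − (-0.35)(1.00) = 0.4400
  C_32 = −[(0.80)(-0.20) − (-0.35)(-0.35)] = 0.2825
  C_33 = (0.80)(1.00) − (-0.45)(-0.35) = 0.6425
det(I−A) = Σ_j (I−A)_1j·C_1j = (0.80)(0.8300) + (-0.45)(0.3250) + (-0.35)(0.1725) = 0.457375
adj(I−A) = Cᵀ =
  [ 0.8300   0.5275   0.4400]
  [ 0.3250   0.7025   0.2825]
  [ 0.1725   0.3025   0.6425]
(I − A)⁻¹ = adj(I−A) / det(I−A) ≈
  [   1.8147     1.1533     0.9620]
  [   0.7106     1.5359     0.6177]
  [   0.3772     0.6614     1.4048]
First solve x = (I − A)⁻¹ d = adj(I−A)·d / det(I−A); in particular x_2 = (0.3250·90 + 0.7025·80 + 0.2825·85) / 0.457375 = 109.4625 / 0.457375 ≈ 239.3277.
Intermediate flow from 1 to 2: z_12 = a_12 · x_2 = 0.45 × 109.4625 / 0.457375 = 49.258125 / 0.457375 ≈ 107.70.

z_12 = 107.70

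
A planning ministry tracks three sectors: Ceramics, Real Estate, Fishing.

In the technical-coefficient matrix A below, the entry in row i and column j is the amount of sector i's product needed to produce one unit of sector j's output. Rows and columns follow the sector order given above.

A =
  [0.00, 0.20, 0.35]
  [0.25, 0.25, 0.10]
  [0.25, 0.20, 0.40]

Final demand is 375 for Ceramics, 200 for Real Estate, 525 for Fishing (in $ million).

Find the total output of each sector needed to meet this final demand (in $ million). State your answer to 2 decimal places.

I − A =
  [   1.00    -0.20    -0.35]
  [  -0.25     0.75    -0.10]
  [  -0.25    -0.20     0.60]
Cofactors of I−A, C_ij = (−1)^(i+j)·(minor ij) (rows/columns in the sector order above):
  C_11 = (0.75)(0.60) − (-0.10)(-0.20) = 0.4300
  C_12 = −[(-0.25)(0.60) − (-0.10)(-0.25)] = 0.1750
  C_13 = (-0.25)(-0.20) − (0.75)(-0.25) = 0.2375
  C_21 = −[(-0.20)(0.60) − (-0.35)(-0.20)] = 0.1900
  C_22 = (1.00)(0.60) − (-0.35)(-0.25) = 0.5125
  C_23 = −[(1.00)(-0.20) − (-0.20)(-0.25)] = 0.2500
  C_31 = (-0.20)(-0.10) − (-0.35)(0.75) = 0.2825
  C_32 = −[(1.00)(-0.10) − (-0.35)(-0.25)] = 0.1875
  C_33 = (1.00)(0.75) − (-0.20)(-0.25) = 0.7000
det(I−A) = Σ_j (I−A)_1j·C_1j = (1.00)(0.4300) + (-0.20)(0.1750) + (-0.35)(0.2375) = 0.311875
adj(I−A) = Cᵀ =
  [ 0.4300   0.1900   0.2825]
  [ 0.1750   0.5125   0.1875]
  [ 0.2375   0.2500   0.7000]
(I − A)⁻¹ = adj(I−A) / det(I−A) ≈
  [   1.3788     0.6092     0.9058]
  [   0.5611     1.6433     0.6012]
  [   0.7615     0.8016     2.2445]
x = (I − A)⁻¹ d = adj(I−A)·d / det(I−A), with det(I−A) = 0.311875:
  x_C = (0.4300·375 + 0.1900·200 + 0.2825·525) / 0.311875 = 347.5625 / 0.311875 ≈ 1114.43
  x_R = (0.1750·375 + 0.5125·200 + 0.1875·525) / 0.311875 = 266.5625 / 0.311875 ≈ 854.71
  x_F = (0.2375·375 + 0.2500·200 + 0.7000·525) / 0.311875 = 506.5625 / 0.311875 ≈ 1624.25

x_C = 1114.43, x_R = 854.71, x_F = 1624.25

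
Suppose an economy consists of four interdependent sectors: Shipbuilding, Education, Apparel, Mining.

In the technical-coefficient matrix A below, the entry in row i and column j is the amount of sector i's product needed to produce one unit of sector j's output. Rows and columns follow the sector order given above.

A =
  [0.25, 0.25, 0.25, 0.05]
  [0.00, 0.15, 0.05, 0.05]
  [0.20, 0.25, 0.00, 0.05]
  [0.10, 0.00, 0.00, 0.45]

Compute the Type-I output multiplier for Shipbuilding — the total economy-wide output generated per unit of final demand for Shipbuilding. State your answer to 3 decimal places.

m_S = 2.084

I − A =
  [   0.75    -0.25    -0.25    -0.05]
  [   0.00     0.85    -0.05    -0.05]
  [  -0.20    -0.25     1.00    -0.05]
  [  -0.10     0.00     0.00     0.55]
Compute the cofactors C_ij = (−1)^(i+j)·(3×3 minor ij) of I−A; the adjugate is their transpose:
adj(I−A) = Cᵀ =
  [ 0.460625   0.171875   0.123750   0.068750]
  [ 0.010750   0.378750   0.021625   0.037375]
  [ 0.099000   0.130625   0.345125   0.052250]
  [ 0.083750   0.031250   0.022500   0.583125]
det(I−A) = Σ_j (I−A)_1j·C_1j = (0.75)(0.460625) + (-0.25)(0.010750) + (-0.25)(0.099000) + (-0.05)(0.083750) = 0.31384375
(I − A)⁻¹ = adj(I−A) / det(I−A) ≈
  [   1.4677     0.5476     0.3943     0.2191]
  [   0.0343     1.2068     0.0689     0.1191]
  [   0.3154     0.4162     1.0997     0.1665]
  [   0.2669     0.0996     0.0717     1.8580]
The output multiplier for sector j is the column-j sum of the Leontief inverse (I − A)⁻¹ = adj(I−A) / det(I−A).
Column S of adj(I−A): (0.460625, 0.010750, 0.099000, 0.083750); det(I−A) = 0.31384375.
m_S = (0.460625 + 0.010750 + 0.099000 + 0.083750) / 0.31384375 = 0.654125 / 0.31384375 ≈ 2.084.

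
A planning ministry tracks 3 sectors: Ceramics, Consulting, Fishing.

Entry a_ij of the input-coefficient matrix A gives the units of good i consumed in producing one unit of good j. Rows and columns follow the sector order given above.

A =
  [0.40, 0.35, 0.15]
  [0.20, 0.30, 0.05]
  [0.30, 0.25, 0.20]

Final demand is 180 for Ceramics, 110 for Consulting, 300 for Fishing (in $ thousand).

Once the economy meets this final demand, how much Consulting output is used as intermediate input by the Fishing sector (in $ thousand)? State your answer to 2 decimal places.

z_23 = 39.40

I − A =
  [   0.60    -0.35    -0.15]
  [  -0.20     0.70    -0.05]
  [  -0.30    -0.25     0.80]
Cofactors of I−A, C_ij = (−1)^(i+j)·(minor ij) (rows/columns in the sector order above):
  C_11 = (0.70)(0.80) − (-0.05)(-0.25) = 0.5475
  C_12 = −[(-0.20)(0.80) − (-0.05)(-0.30)] = 0.1750
  C_13 = (-0.20)(-0.25) − (0.70)(-0.30) = 0.2600
  C_21 = −[(-0.35)(0.80) − (-0.15)(-0.25)] = 0.3175
  C_22 = (0.60)(0.80) − (-0.15)(-0.30) = 0.4350
  C_23 = −[(0.60)(-0.25) − (-0.35)(-0.30)] = 0.2550
  C_31 = (-0.35)(-0.05) − (-0.15)(0.70) = 0.1225
  C_32 = −[(0.60)(-0.05) − (-0.15)(-0.20)] = 0.0600
  C_33 = (0.60)(0.70) − (-0.35)(-0.20) = 0.3500
det(I−A) = Σ_j (I−A)_1j·C_1j = (0.60)(0.5475) + (-0.35)(0.1750) + (-0.15)(0.2600) = 0.22825
adj(I−A) = Cᵀ =
  [ 0.5475   0.3175   0.1225]
  [ 0.1750   0.4350   0.0600]
  [ 0.2600   0.2550   0.3500]
(I − A)⁻¹ = adj(I−A) / det(I−A) ≈
  [   2.3987     1.3910     0.5367]
  [   0.7667     1.9058     0.2629]
  [   1.1391     1.1172     1.5334]
First solve x = (I − A)⁻¹ d = adj(I−A)·d / det(I−A); in particular x_3 = (0.2600·180 + 0.2550·110 + 0.3500·300) / 0.22825 = 179.85 / 0.22825 ≈ 787.9518.
Intermediate flow from 2 to 3: z_23 = a_23 · x_3 = 0.05 × 179.85 / 0.22825 = 8.9925 / 0.22825 ≈ 39.40.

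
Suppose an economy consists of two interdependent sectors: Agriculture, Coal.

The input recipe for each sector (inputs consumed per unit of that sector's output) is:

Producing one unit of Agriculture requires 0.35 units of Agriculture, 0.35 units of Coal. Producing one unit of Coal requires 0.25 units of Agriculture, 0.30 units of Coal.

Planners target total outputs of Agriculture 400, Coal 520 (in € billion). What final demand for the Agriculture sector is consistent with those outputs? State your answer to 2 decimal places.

I − A =
  [   0.65    -0.25]
  [  -0.35     0.70]
d = (I − A) x:
  d_1 = (+0.65)·400 + (-0.25)·520 = 130.00
  d_2 = (-0.35)·400 + (+0.70)·520 = 224.00

d_1 = 130.00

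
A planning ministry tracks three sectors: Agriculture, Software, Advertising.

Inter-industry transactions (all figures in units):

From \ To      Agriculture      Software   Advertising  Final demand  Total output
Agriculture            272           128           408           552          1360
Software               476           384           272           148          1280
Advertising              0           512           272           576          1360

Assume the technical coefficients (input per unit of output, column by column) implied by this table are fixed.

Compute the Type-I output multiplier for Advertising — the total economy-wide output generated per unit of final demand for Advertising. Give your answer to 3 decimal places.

Technical coefficients a_ij = z_ij / X_j:
  a_11 = 272/1360 = 0.20, a_21 = 476/1360 = 0.35, a_31 = 0/1360 = 0.00
  a_12 = 128/1280 = 0.10, a_22 = 384/1280 = 0.30, a_32 = 512/1280 = 0.40
  a_13 = 408/1360 = 0.30, a_23 = 272/1360 = 0.20, a_33 = 272/1360 = 0.20
I − A =
  [   0.80    -0.10    -0.30]
  [  -0.35     0.70    -0.20]
  [   0.00    -0.40     0.80]
Cofactors of I−A, C_ij = (−1)^(i+j)·(minor ij) (rows/columns in the sector order above):
  C_11 = (0.70)(0.80) − (-0.20)(-0.40) = 0.4800
  C_12 = −[(-0.35)(0.80) − (-0.20)(0.00)] = 0.2800
  C_13 = (-0.35)(-0.40) − (0.70)(0.00) = 0.1400
  C_21 = −[(-0.10)(0.80) − (-0.30)(-0.40)] = 0.2000
  C_22 = (0.80)(0.80) − (-0.30)(0.00) = 0.6400
  C_23 = −[(0.80)(-0.40) − (-0.10)(0.00)] = 0.3200
  C_31 = (-0.10)(-0.20) − (-0.30)(0.70) = 0.2300
  C_32 = −[(0.80)(-0.20) − (-0.30)(-0.35)] = 0.2650
  C_33 = (0.80)(0.70) − (-0.10)(-0.35) = 0.5250
det(I−A) = Σ_j (I−A)_1j·C_1j = (0.80)(0.4800) + (-0.10)(0.2800) + (-0.30)(0.1400) = 0.3140
adj(I−A) = Cᵀ =
  [ 0.4800   0.2000   0.2300]
  [ 0.2800   0.6400   0.2650]
  [ 0.1400   0.3200   0.5250]
(I − A)⁻¹ = adj(I−A) / det(I−A) ≈
  [   1.5287     0.6369     0.7325]
  [   0.8917     2.0382     0.8439]
  [   0.4459     1.0191     1.6720]
The output multiplier for sector j is the column-j sum of the Leontief inverse (I − A)⁻¹ = adj(I−A) / det(I−A).
Column 3 of adj(I−A): (0.2300, 0.2650, 0.5250); det(I−A) = 0.3140.
m_3 = (0.2300 + 0.2650 + 0.5250) / 0.3140 = 1.02 / 0.3140 ≈ 3.248.

m_3 = 3.248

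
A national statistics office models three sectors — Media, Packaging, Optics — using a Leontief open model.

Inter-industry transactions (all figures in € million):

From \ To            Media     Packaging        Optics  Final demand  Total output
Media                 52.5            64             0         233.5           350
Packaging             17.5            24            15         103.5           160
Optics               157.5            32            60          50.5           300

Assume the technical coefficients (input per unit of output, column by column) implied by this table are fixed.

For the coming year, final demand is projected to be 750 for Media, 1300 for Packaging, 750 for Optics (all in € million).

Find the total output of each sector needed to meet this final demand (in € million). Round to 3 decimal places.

x_M = 1714.417, x_P = 1768.136, x_O = 2343.893

Technical coefficients a_ij = z_ij / X_j:
  a_MM = 52.5/350 = 0.15, a_PM = 17.5/350 = 0.05, a_OM = 157.5/350 = 0.45
  a_MP = 64/160 = 0.40, a_PP = 24/160 = 0.15, a_OP = 32/160 = 0.20
  a_MO = 0/300 = 0.00, a_PO = 15/300 = 0.05, a_OO = 60/300 = 0.20
I − A =
  [   0.85    -0.40     0.00]
  [  -0.05     0.85    -0.05]
  [  -0.45    -0.20     0.80]
Cofactors of I−A, C_ij = (−1)^(i+j)·(minor ij) (rows/columns in the sector order above):
  C_11 = (0.85)(0.80) − (-0.05)(-0.20) = 0.6700
  C_12 = −[(-0.05)(0.80) − (-0.05)(-0.45)] = 0.0625
  C_13 = (-0.05)(-0.20) − (0.85)(-0.45) = 0.3925
  C_21 = −[(-0.40)(0.80) − (0.00)(-0.20)] = 0.3200
  C_22 = (0.85)(0.80) − (0.00)(-0.45) = 0.6800
  C_23 = −[(0.85)(-0.20) − (-0.40)(-0.45)] = 0.3500
  C_31 = (-0.40)(-0.05) − (0.00)(0.85) = 0.0200
  C_32 = −[(0.85)(-0.05) − (0.00)(-0.05)] = 0.0425
  C_33 = (0.85)(0.85) − (-0.40)(-0.05) = 0.7025
det(I−A) = Σ_j (I−A)_1j·C_1j = (0.85)(0.6700) + (-0.40)(0.0625) + (0.00)(0.3925) = 0.5445
adj(I−A) = Cᵀ =
  [ 0.6700   0.3200   0.0200]
  [ 0.0625   0.6800   0.0425]
  [ 0.3925   0.3500   0.7025]
(I − A)⁻¹ = adj(I−A) / det(I−A) ≈
  [   1.2305     0.5877     0.0367]
  [   0.1148     1.2489     0.0781]
  [   0.7208     0.6428     1.2902]
x = (I − A)⁻¹ d = adj(I−A)·d / det(I−A), with det(I−A) = 0.5445:
  x_M = (0.6700·750 + 0.3200·1300 + 0.0200·750) / 0.5445 = 933.50 / 0.5445 ≈ 1714.417
  x_P = (0.0625·750 + 0.6800·1300 + 0.0425·750) / 0.5445 = 962.75 / 0.5445 ≈ 1768.136
  x_O = (0.3925·750 + 0.3500·1300 + 0.7025·750) / 0.5445 = 1276.25 / 0.5445 ≈ 2343.893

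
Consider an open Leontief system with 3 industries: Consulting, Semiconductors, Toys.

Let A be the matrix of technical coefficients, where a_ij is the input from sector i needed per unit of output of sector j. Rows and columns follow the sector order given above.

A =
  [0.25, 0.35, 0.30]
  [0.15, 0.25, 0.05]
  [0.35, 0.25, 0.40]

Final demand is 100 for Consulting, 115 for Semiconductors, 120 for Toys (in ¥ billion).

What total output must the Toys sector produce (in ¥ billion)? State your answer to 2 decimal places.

x_3 = 632.67

I − A =
  [   0.75    -0.35    -0.30]
  [  -0.15     0.75    -0.05]
  [  -0.35    -0.25     0.60]
Cofactors of I−A, C_ij = (−1)^(i+j)·(minor ij) (rows/columns in the sector order above):
  C_11 = (0.75)(0.60) − (-0.05)(-0.25) = 0.4375
  C_12 = −[(-0.15)(0.60) − (-0.05)(-0.35)] = 0.1075
  C_13 = (-0.15)(-0.25) − (0.75)(-0.35) = 0.3000
  C_21 = −[(-0.35)(0.60) − (-0.30)(-0.25)] = 0.2850
  C_22 = (0.75)(0.60) − (-0.30)(-0.35) = 0.3450
  C_23 = −[(0.75)(-0.25) − (-0.35)(-0.35)] = 0.3100
  C_31 = (-0.35)(-0.05) − (-0.30)(0.75) = 0.2425
  C_32 = −[(0.75)(-0.05) − (-0.30)(-0.15)] = 0.0825
  C_33 = (0.75)(0.75) − (-0.35)(-0.15) = 0.5100
det(I−A) = Σ_j (I−A)_1j·C_1j = (0.75)(0.4375) + (-0.35)(0.1075) + (-0.30)(0.3000) = 0.2005
adj(I−A) = Cᵀ =
  [ 0.4375   0.2850   0.2425]
  [ 0.1075   0.3450   0.0825]
  [ 0.3000   0.3100   0.5100]
(I − A)⁻¹ = adj(I−A) / det(I−A) ≈
  [   2.1820     1.4214     1.2095]
  [   0.5362     1.7207     0.4115]
  [   1.4963     1.5461     2.5436]
x = (I − A)⁻¹ d = adj(I−A)·d / det(I−A), with det(I−A) = 0.2005:
  x_1 = (0.4375·100 + 0.2850·115 + 0.2425·120) / 0.2005 = 105.625 / 0.2005 ≈ 526.81
  x_2 = (0.1075·100 + 0.3450·115 + 0.0825·120) / 0.2005 = 60.325 / 0.2005 ≈ 300.87
  x_3 = (0.3000·100 + 0.3100·115 + 0.5100·120) / 0.2005 = 126.85 / 0.2005 ≈ 632.67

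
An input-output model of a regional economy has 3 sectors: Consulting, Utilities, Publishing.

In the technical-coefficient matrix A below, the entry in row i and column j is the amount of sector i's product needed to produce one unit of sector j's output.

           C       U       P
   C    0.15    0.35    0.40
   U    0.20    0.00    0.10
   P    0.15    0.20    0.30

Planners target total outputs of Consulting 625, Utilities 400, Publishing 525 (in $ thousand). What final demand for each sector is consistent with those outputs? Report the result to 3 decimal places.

I − A =
  [   0.85    -0.35    -0.40]
  [  -0.20     1.00    -0.10]
  [  -0.15    -0.20     0.70]
d = (I − A) x:
  d_C = (+0.85)·625 + (-0.35)·400 + (-0.40)·525 = 181.250
  d_U = (-0.20)·625 + (+1.00)·400 + (-0.10)·525 = 222.500
  d_P = (-0.15)·625 + (-0.20)·400 + (+0.70)·525 = 193.750

d_C = 181.250, d_U = 222.500, d_P = 193.750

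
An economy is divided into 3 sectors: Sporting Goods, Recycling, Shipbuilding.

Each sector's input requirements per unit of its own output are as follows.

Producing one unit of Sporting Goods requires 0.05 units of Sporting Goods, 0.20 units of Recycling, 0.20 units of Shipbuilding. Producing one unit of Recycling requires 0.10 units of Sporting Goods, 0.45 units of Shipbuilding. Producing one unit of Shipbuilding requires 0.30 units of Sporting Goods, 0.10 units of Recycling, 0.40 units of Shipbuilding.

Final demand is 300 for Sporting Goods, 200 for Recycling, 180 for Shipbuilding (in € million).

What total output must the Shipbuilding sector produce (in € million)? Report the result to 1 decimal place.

I − A =
  [   0.95    -0.10    -0.30]
  [  -0.20     1.00    -0.10]
  [  -0.20    -0.45     0.60]
Cofactors of I−A, C_ij = (−1)^(i+j)·(minor ij) (rows/columns in the sector order above):
  C_11 = (1.00)(0.60) − (-0.10)(-0.45) = 0.5550
  C_12 = −[(-0.20)(0.60) − (-0.10)(-0.20)] = 0.1400
  C_13 = (-0.20)(-0.45) − (1.00)(-0.20) = 0.2900
  C_21 = −[(-0.10)(0.60) − (-0.30)(-0.45)] = 0.1950
  C_22 = (0.95)(0.60) − (-0.30)(-0.20) = 0.5100
  C_23 = −[(0.95)(-0.45) − (-0.10)(-0.20)] = 0.4475
  C_31 = (-0.10)(-0.10) − (-0.30)(1.00) = 0.3100
  C_32 = −[(0.95)(-0.10) − (-0.30)(-0.20)] = 0.1550
  C_33 = (0.95)(1.00) − (-0.10)(-0.20) = 0.9300
det(I−A) = Σ_j (I−A)_1j·C_1j = (0.95)(0.5550) + (-0.10)(0.1400) + (-0.30)(0.2900) = 0.42625
adj(I−A) = Cᵀ =
  [ 0.5550   0.1950   0.3100]
  [ 0.1400   0.5100   0.1550]
  [ 0.2900   0.4475   0.9300]
(I − A)⁻¹ = adj(I−A) / det(I−A) ≈
  [   1.3021     0.4575     0.7273]
  [   0.3284     1.1965     0.3636]
  [   0.6804     1.0499     2.1818]
x = (I − A)⁻¹ d = adj(I−A)·d / det(I−A), with det(I−A) = 0.42625:
  x_1 = (0.5550·300 + 0.1950·200 + 0.3100·180) / 0.42625 = 261.30 / 0.42625 ≈ 613.0
  x_2 = (0.1400·300 + 0.5100·200 + 0.1550·180) / 0.42625 = 171.90 / 0.42625 ≈ 403.3
  x_3 = (0.2900·300 + 0.4475·200 + 0.9300·180) / 0.42625 = 343.90 / 0.42625 ≈ 806.8

x_3 = 806.8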